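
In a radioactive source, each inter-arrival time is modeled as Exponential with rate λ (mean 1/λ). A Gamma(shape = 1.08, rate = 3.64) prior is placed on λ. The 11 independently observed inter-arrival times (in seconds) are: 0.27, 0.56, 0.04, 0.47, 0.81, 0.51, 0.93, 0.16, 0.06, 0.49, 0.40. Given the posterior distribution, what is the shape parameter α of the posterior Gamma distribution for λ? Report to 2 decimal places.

With a Gamma(shape α, rate β) prior on the exponential rate λ, the posterior after n observations with total T = Σxᵢ is Gamma(α+n, β+T).
Sum of observations T = 4.70 seconds; n = 11.
Posterior: Gamma(1.08+11, 3.64+4.70) = Gamma(12.08, 8.34).
Posterior α = 12.08.

12.08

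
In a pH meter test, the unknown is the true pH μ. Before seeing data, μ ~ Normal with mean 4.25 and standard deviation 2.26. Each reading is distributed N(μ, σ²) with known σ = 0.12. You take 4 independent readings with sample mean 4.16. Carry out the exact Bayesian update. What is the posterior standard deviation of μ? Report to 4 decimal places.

0.0600

For Normal data with known variance σ², a Normal(μ₀, σ₀²) prior on μ is conjugate. Posterior precision = 1/σ₀² + n/σ²; posterior mean is the precision-weighted average of μ₀ and x̄.
σ₀² = 2.26² = 5.1076, σ² = 0.12² = 0.0144; σ² + n·σ₀² = 0.0144 + 4·5.1076 = 20.4448.
Posterior precision = 1/σ₀² + n/σ² = 1/5.1076 + 4/0.0144 = (σ² + n·σ₀²)/(σ₀²σ²) = 20.4448/(5.1076·0.0144); posterior variance σₙ² = σ₀²σ²/(σ² + n·σ₀²) = 5.1076·0.0144/20.4448 = 0.003597.
Posterior SD = √σₙ² = √(5.1076·0.0144/20.4448) = 0.0600.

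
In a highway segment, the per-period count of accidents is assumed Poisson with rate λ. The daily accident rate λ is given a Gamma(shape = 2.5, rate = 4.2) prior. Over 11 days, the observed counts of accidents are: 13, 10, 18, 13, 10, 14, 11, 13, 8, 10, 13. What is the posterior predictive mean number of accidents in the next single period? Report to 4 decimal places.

With a Gamma(shape α, rate β) prior, the Poisson likelihood is conjugate: the posterior is Gamma(α + ΣXᵢ, β + n).
Sum of counts S = 133 over n = 11 days.
Posterior: Gamma(α+S, β+n) = Gamma(2.5+133, 4.2+11) = Gamma(135.5, 15.2).
The predictive distribution for one future period is NegBinom with mean α/β = 8.9145.

8.9145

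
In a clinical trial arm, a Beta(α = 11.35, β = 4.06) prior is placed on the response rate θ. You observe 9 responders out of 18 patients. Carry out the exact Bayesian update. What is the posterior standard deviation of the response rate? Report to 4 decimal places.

0.0832

The Beta prior is conjugate to a Binomial/Bernoulli likelihood; the update adds successes to α and failures to β.
Posterior: Beta(α+k, β+n−k) = Beta(11.35+9, 4.06+9) = Beta(20.35, 13.06).
Var = αβ/((α+β)²(α+β+1)) = 20.35·13.06/(33.41²·34.41) = 0.00691942; SD = √0.00691942 = 0.0832.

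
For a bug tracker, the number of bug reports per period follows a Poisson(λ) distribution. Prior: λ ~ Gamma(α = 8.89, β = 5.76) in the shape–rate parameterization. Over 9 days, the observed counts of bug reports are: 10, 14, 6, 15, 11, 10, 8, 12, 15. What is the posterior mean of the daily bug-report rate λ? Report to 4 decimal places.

7.4451

With a Gamma(shape α, rate β) prior, the Poisson likelihood is conjugate: the posterior is Gamma(α + ΣXᵢ, β + n).
Sum of counts S = 101 over n = 9 days.
Posterior: Gamma(α+S, β+n) = Gamma(8.89+101, 5.76+9) = Gamma(109.89, 14.76).
Posterior mean = α/β = 109.89/14.76 = 7.4451.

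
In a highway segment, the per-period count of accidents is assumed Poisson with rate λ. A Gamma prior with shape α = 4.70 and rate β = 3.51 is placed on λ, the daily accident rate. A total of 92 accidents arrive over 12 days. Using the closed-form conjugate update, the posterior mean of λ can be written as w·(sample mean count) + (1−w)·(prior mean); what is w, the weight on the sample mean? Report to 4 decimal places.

With a Gamma(shape α, rate β) prior, the Poisson likelihood is conjugate: the posterior is Gamma(α + ΣXᵢ, β + n).
Posterior mean = (α₀+S)/(β₀+n) = [n/(β₀+n)]·(S/n) + [β₀/(β₀+n)]·(α₀/β₀), so only n and β₀ enter the weight.
Weight on data w = n/(β₀+n) = 12/(3.51+12) = 12/15.51 = 0.7737.

0.7737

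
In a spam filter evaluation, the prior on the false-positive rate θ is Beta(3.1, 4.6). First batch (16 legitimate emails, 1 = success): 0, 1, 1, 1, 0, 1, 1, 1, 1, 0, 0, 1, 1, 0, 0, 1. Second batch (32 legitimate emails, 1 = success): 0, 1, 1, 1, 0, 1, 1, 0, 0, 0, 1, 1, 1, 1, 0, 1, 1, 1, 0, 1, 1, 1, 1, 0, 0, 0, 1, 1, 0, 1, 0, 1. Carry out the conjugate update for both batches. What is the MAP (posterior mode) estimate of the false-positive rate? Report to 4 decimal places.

The Beta prior is conjugate to a Binomial/Bernoulli likelihood; the update adds successes to α and failures to β.
After batch 1: Beta(3.1+10, 4.6+6) = Beta(13.1, 10.6).
After batch 2: Beta(13.1+20, 10.6+12) = Beta(33.1, 22.6).
Mode of Beta(a,b) for a,b>1 is (a−1)/(a+b−2) = 32.1/53.7 = 0.5978.

0.5978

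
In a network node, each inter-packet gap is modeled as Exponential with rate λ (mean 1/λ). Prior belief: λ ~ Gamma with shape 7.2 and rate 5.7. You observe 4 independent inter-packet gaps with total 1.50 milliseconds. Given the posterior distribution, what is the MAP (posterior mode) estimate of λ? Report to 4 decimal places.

With a Gamma(shape α, rate β) prior on the exponential rate λ, the posterior after n observations with total T = Σxᵢ is Gamma(α+n, β+T).
Posterior: Gamma(7.2+4, 5.7+1.50) = Gamma(11.2, 7.20).
Mode = (α−1)/β = 1.4167.

1.4167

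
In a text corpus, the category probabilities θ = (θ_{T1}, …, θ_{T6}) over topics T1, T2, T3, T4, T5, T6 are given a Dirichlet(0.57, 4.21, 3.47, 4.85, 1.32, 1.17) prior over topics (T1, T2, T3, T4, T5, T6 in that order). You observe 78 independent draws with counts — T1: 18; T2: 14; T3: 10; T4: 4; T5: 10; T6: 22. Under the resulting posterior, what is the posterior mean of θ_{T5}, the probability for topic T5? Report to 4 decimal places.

0.1210

The Dirichlet prior is conjugate to the Multinomial likelihood: each posterior αⱼ = prior αⱼ + observed count nⱼ.
Posterior concentration: (18.57, 18.21, 13.47, 8.85, 11.32, 23.17), total = 93.59.
E[θ_{T5}|data] = α_{T5}/Σα = 11.32/93.59 = 0.1210.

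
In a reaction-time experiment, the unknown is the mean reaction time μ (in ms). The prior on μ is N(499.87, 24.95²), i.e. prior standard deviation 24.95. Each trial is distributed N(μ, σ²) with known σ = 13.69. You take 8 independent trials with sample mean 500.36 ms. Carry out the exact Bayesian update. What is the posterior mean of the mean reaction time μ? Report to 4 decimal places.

500.3422

For Normal data with known variance σ², a Normal(μ₀, σ₀²) prior on μ is conjugate. Posterior precision = 1/σ₀² + n/σ²; posterior mean is the precision-weighted average of μ₀ and x̄.
n·x̄ = 8·500.36 = 4002.88.
σ₀² = 24.95² = 622.5025, σ² = 13.69² = 187.4161; σ² + n·σ₀² = 187.4161 + 8·622.5025 = 5167.4361.
Posterior mean = (μ₀/σ₀² + n·x̄/σ²)/(1/σ₀² + n/σ²) = (σ²·μ₀ + σ₀²·n·x̄)/(σ² + n·σ₀²) = (187.4161·499.87 + 622.5025·4002.88)/5167.4361 = 2585486.493107/5167.4361 = 500.3422.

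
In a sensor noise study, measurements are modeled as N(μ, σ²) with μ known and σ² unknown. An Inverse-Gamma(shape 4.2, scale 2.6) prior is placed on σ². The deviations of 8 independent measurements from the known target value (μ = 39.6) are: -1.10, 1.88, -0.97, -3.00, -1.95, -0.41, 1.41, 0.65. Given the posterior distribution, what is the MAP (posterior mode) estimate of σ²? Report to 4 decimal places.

With known mean μ and an Inverse-Gamma(α, β) prior on σ², the Normal likelihood is conjugate: posterior is Inv-Gamma(α + n/2, β + Σ(xᵢ−μ)²/2).
Σ(xᵢ−μ)² = (-1.10)² + (1.88)² + (-0.97)² + (-3.00)² + (-1.95)² + (-0.41)² + (1.41)² + (0.65)² = 21.0665.
Posterior: Inv-Gamma(4.2 + 8/2, 2.6 + 21.0665/2) = Inv-Gamma(8.20, 13.13325).
Mode = β/(α+1) = 13.13325/9.20 = 1.4275.

1.4275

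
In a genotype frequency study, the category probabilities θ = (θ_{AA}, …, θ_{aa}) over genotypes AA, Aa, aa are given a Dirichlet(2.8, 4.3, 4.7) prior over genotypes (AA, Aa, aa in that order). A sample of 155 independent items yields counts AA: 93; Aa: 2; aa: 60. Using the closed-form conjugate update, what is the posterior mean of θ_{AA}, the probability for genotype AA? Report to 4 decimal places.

The Dirichlet prior is conjugate to the Multinomial likelihood: each posterior αⱼ = prior αⱼ + observed count nⱼ.
Posterior concentration: (95.8, 6.3, 64.7), total = 166.8.
E[θ_{AA}|data] = α_{AA}/Σα = 95.8/166.8 = 0.5743.

0.5743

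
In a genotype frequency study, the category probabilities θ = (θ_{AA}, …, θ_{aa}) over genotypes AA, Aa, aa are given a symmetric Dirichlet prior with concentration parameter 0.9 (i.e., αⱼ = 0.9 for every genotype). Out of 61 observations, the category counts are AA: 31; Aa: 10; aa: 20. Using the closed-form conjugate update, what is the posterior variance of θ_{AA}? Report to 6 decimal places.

0.003864

The Dirichlet prior is conjugate to the Multinomial likelihood: each posterior αⱼ = prior αⱼ + observed count nⱼ.
Posterior concentration: (31.9, 10.9, 20.9), total = 63.7.
Var[θ_j] = α_j(Σα−α_j)/((Σα)²(Σα+1)) = 31.9·31.8/(63.7²·64.7) = 0.003864.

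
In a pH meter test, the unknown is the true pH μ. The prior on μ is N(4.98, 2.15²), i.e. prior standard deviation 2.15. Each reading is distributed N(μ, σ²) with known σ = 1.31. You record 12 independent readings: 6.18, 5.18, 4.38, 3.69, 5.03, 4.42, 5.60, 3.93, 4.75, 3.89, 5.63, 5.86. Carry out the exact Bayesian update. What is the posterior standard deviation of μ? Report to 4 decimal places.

For Normal data with known variance σ², a Normal(μ₀, σ₀²) prior on μ is conjugate. Posterior precision = 1/σ₀² + n/σ²; posterior mean is the precision-weighted average of μ₀ and x̄.
σ₀² = 2.15² = 4.6225, σ² = 1.31² = 1.7161; σ² + n·σ₀² = 1.7161 + 12·4.6225 = 57.1861.
Posterior precision = 1/σ₀² + n/σ² = 1/4.6225 + 12/1.7161 = (σ² + n·σ₀²)/(σ₀²σ²) = 57.1861/(4.6225·1.7161); posterior variance σₙ² = σ₀²σ²/(σ² + n·σ₀²) = 4.6225·1.7161/57.1861 = 0.138717.
Posterior SD = √σₙ² = √(4.6225·1.7161/57.1861) = 0.3724.

0.3724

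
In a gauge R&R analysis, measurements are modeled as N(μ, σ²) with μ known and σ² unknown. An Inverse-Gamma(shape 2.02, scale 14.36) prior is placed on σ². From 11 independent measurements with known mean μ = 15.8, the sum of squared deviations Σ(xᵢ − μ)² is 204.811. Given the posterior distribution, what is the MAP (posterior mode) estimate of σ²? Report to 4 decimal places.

With known mean μ and an Inverse-Gamma(α, β) prior on σ², the Normal likelihood is conjugate: posterior is Inv-Gamma(α + n/2, β + Σ(xᵢ−μ)²/2).
Posterior: Inv-Gamma(2.02 + 11/2, 14.36 + 204.811/2) = Inv-Gamma(7.52, 116.7655).
Mode = β/(α+1) = 116.7655/8.52 = 13.7049.

13.7049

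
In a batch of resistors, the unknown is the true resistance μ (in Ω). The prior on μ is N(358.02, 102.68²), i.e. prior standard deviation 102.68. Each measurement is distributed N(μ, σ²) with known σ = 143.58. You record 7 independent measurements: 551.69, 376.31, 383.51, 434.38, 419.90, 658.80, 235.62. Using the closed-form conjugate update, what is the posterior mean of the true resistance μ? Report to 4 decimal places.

For Normal data with known variance σ², a Normal(μ₀, σ₀²) prior on μ is conjugate. Posterior precision = 1/σ₀² + n/σ²; posterior mean is the precision-weighted average of μ₀ and x̄.
Σxᵢ = 551.69 + 376.31 + 383.51 + 434.38 + 419.90 + 658.80 + 235.62 = 3060.21, so n·x̄ = 3060.21.
σ₀² = 102.68² = 10543.1824, σ² = 143.58² = 20615.2164; σ² + n·σ₀² = 20615.2164 + 7·10543.1824 = 94417.4932.
Posterior mean = (μ₀/σ₀² + n·x̄/σ²)/(1/σ₀² + n/σ²) = (σ²·μ₀ + σ₀²·n·x̄)/(σ² + n·σ₀²) = (20615.2164·358.02 + 10543.1824·3060.21)/94417.4932 = 39645011.987832/94417.4932 = 419.8905.

419.8905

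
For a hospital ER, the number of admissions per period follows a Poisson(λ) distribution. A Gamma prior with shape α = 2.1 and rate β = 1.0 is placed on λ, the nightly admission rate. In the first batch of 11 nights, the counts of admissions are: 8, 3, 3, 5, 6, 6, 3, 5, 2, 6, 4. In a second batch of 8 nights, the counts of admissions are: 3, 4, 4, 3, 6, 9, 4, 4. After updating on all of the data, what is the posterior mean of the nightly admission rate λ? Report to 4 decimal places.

4.5050

With a Gamma(shape α, rate β) prior, the Poisson likelihood is conjugate: the posterior is Gamma(α + ΣXᵢ, β + n).
Batch 1: sum of counts S = 51 over n = 11 nights.
After batch 1: Gamma(α+S, β+n) = Gamma(2.1+51, 1.0+11) = Gamma(53.1, 12.0).
Batch 2: sum of counts S = 37 over n = 8 nights.
After batch 2: Gamma(α+S, β+n) = Gamma(53.1+37, 12.0+8) = Gamma(90.1, 20.0).
Posterior mean = α/β = 90.1/20.0 = 4.5050.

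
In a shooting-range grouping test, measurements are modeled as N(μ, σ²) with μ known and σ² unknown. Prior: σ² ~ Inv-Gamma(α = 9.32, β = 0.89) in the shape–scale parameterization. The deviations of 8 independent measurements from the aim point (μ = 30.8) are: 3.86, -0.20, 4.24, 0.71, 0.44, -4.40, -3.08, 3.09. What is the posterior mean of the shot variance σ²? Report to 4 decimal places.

2.9947

With known mean μ and an Inverse-Gamma(α, β) prior on σ², the Normal likelihood is conjugate: posterior is Inv-Gamma(α + n/2, β + Σ(xᵢ−μ)²/2).
Σ(xᵢ−μ)² = (3.86)² + (-0.20)² + (4.24)² + (0.71)² + (0.44)² + (-4.40)² + (-3.08)² + (3.09)² = 72.0094.
Posterior: Inv-Gamma(9.32 + 8/2, 0.89 + 72.0094/2) = Inv-Gamma(13.32, 36.89470).
E[σ²|data] = β/(α−1) = 36.89470/12.32 = 2.9947.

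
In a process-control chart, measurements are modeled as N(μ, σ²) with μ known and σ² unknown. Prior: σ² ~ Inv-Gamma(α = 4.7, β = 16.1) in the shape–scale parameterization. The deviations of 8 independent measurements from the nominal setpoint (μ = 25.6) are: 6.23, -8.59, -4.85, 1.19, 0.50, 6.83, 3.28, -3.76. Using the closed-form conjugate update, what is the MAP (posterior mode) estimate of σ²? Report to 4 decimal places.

12.4502

With known mean μ and an Inverse-Gamma(α, β) prior on σ², the Normal likelihood is conjugate: posterior is Inv-Gamma(α + n/2, β + Σ(xᵢ−μ)²/2).
Σ(xᵢ−μ)² = (6.23)² + (-8.59)² + (-4.85)² + (1.19)² + (0.50)² + (6.83)² + (3.28)² + (-3.76)² = 209.3345.
Posterior: Inv-Gamma(4.7 + 8/2, 16.1 + 209.3345/2) = Inv-Gamma(8.70, 120.76725).
Mode = β/(α+1) = 120.76725/9.70 = 12.4502.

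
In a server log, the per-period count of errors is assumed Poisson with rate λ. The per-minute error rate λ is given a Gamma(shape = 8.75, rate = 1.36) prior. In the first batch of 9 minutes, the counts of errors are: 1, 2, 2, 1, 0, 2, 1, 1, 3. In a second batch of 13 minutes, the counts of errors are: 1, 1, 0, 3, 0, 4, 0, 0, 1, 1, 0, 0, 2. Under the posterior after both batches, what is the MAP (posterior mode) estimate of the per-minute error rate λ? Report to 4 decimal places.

With a Gamma(shape α, rate β) prior, the Poisson likelihood is conjugate: the posterior is Gamma(α + ΣXᵢ, β + n).
Batch 1: sum of counts S = 13 over n = 9 minutes.
After batch 1: Gamma(α+S, β+n) = Gamma(8.75+13, 1.36+9) = Gamma(21.75, 10.36).
Batch 2: sum of counts S = 13 over n = 13 minutes.
After batch 2: Gamma(α+S, β+n) = Gamma(21.75+13, 10.36+13) = Gamma(34.75, 23.36).
Mode of Gamma(α,β) for α≥1 is (α−1)/β = 33.75/23.36 = 1.4448.

1.4448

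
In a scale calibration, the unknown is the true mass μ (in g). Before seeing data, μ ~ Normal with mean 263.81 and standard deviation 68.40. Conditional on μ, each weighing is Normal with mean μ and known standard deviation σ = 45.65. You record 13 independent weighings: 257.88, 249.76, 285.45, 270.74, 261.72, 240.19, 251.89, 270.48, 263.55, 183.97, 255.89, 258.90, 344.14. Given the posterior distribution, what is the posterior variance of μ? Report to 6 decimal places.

For Normal data with known variance σ², a Normal(μ₀, σ₀²) prior on μ is conjugate. Posterior precision = 1/σ₀² + n/σ²; posterior mean is the precision-weighted average of μ₀ and x̄.
σ₀² = 68.40² = 4678.56, σ² = 45.65² = 2083.9225; σ² + n·σ₀² = 2083.9225 + 13·4678.56 = 62905.2025.
Posterior precision = 1/σ₀² + n/σ² = 1/4678.56 + 13/2083.9225 = (σ² + n·σ₀²)/(σ₀²σ²) = 62905.2025/(4678.56·2083.9225); posterior variance σₙ² = σ₀²σ²/(σ² + n·σ₀²) = 4678.56·2083.9225/62905.2025 = 154.991258.

154.991258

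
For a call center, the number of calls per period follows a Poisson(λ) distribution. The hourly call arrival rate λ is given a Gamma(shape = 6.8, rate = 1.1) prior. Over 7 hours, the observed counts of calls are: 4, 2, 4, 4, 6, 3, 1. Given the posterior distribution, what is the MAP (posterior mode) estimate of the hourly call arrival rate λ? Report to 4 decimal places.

With a Gamma(shape α, rate β) prior, the Poisson likelihood is conjugate: the posterior is Gamma(α + ΣXᵢ, β + n).
Sum of counts S = 24 over n = 7 hours.
Posterior: Gamma(α+S, β+n) = Gamma(6.8+24, 1.1+7) = Gamma(30.8, 8.1).
Mode of Gamma(α,β) for α≥1 is (α−1)/β = 29.8/8.1 = 3.6790.

3.6790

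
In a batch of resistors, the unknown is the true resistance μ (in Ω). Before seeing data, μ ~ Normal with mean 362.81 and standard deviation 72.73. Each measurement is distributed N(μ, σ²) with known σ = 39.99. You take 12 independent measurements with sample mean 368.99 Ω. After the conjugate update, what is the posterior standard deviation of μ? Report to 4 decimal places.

11.4014

For Normal data with known variance σ², a Normal(μ₀, σ₀²) prior on μ is conjugate. Posterior precision = 1/σ₀² + n/σ²; posterior mean is the precision-weighted average of μ₀ and x̄.
σ₀² = 72.73² = 5289.6529, σ² = 39.99² = 1599.2001; σ² + n·σ₀² = 1599.2001 + 12·5289.6529 = 65075.0349.
Posterior precision = 1/σ₀² + n/σ² = 1/5289.6529 + 12/1599.2001 = (σ² + n·σ₀²)/(σ₀²σ²) = 65075.0349/(5289.6529·1599.2001); posterior variance σₙ² = σ₀²σ²/(σ² + n·σ₀²) = 5289.6529·1599.2001/65075.0349 = 129.991685.
Posterior SD = √σₙ² = √(5289.6529·1599.2001/65075.0349) = 11.4014.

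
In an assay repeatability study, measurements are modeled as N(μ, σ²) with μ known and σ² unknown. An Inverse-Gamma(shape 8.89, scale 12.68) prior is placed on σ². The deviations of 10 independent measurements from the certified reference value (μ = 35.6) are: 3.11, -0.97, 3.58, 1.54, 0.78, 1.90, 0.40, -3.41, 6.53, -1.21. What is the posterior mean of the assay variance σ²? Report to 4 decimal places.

4.3162

With known mean μ and an Inverse-Gamma(α, β) prior on σ², the Normal likelihood is conjugate: posterior is Inv-Gamma(α + n/2, β + Σ(xᵢ−μ)²/2).
Σ(xᵢ−μ)² = (3.11)² + (-0.97)² + (3.58)² + (1.54)² + (0.78)² + (1.90)² + (0.40)² + (-3.41)² + (6.53)² + (-1.21)² = 85.9125.
Posterior: Inv-Gamma(8.89 + 10/2, 12.68 + 85.9125/2) = Inv-Gamma(13.89, 55.63625).
E[σ²|data] = β/(α−1) = 55.63625/12.89 = 4.3162.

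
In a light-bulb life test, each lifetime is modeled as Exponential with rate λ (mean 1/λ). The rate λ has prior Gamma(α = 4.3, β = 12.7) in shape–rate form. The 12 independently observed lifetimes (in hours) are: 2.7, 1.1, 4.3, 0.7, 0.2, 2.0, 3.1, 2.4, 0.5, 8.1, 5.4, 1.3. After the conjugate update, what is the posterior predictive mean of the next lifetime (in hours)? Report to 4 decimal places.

2.9085

With a Gamma(shape α, rate β) prior on the exponential rate λ, the posterior after n observations with total T = Σxᵢ is Gamma(α+n, β+T).
Sum of observations T = 31.8 hours; n = 12.
Posterior: Gamma(4.3+12, 12.7+31.8) = Gamma(16.3, 44.5).
The predictive distribution for the next observation is Lomax; its mean is β/(α−1) = 44.5/15.3 = 2.9085.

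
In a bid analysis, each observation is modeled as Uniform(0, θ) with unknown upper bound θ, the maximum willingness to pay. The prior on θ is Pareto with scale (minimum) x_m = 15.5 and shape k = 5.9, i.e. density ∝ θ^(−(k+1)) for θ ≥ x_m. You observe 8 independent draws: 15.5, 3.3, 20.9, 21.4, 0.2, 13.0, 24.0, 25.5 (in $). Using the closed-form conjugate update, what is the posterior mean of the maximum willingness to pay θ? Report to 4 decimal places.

27.4767

A Pareto(scale x_m, shape k) prior on the upper bound θ of Uniform(0, θ) is conjugate: posterior is Pareto(max(x_m, max xᵢ), k + n).
Sample maximum = 25.5; prior scale x_m = 15.5 → posterior scale = max = 25.5.
Posterior shape = 5.9 + 8 = 13.9.
E[θ|data] = k·x_m/(k−1) = 13.9·25.5/12.9 = 27.4767.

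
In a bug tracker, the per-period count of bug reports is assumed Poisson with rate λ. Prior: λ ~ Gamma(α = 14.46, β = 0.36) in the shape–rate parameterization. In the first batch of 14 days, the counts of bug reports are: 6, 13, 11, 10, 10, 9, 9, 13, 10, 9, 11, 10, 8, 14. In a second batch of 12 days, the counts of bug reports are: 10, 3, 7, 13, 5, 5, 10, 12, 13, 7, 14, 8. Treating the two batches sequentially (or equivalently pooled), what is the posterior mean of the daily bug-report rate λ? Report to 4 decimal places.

With a Gamma(shape α, rate β) prior, the Poisson likelihood is conjugate: the posterior is Gamma(α + ΣXᵢ, β + n).
Batch 1: sum of counts S = 143 over n = 14 days.
After batch 1: Gamma(α+S, β+n) = Gamma(14.46+143, 0.36+14) = Gamma(157.46, 14.36).
Batch 2: sum of counts S = 107 over n = 12 days.
After batch 2: Gamma(α+S, β+n) = Gamma(157.46+107, 14.36+12) = Gamma(264.46, 26.36).
Posterior mean = α/β = 264.46/26.36 = 10.0326.

10.0326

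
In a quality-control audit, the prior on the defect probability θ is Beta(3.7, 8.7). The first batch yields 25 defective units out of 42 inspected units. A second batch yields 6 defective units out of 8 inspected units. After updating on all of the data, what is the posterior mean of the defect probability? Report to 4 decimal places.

0.5561

The Beta prior is conjugate to a Binomial/Bernoulli likelihood; the update adds successes to α and failures to β.
After batch 1: Beta(3.7+25, 8.7+17) = Beta(28.7, 25.7).
After batch 2: Beta(28.7+6, 25.7+2) = Beta(34.7, 27.7).
Posterior mean = α/(α+β) = 34.7/62.4 = 0.5561.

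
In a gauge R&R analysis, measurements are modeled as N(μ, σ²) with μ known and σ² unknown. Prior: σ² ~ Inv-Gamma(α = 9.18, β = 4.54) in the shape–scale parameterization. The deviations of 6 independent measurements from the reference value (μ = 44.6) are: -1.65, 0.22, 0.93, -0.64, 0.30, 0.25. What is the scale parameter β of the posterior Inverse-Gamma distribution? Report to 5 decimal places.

With known mean μ and an Inverse-Gamma(α, β) prior on σ², the Normal likelihood is conjugate: posterior is Inv-Gamma(α + n/2, β + Σ(xᵢ−μ)²/2).
Σ(xᵢ−μ)² = (-1.65)² + (0.22)² + (0.93)² + (-0.64)² + (0.30)² + (0.25)² = 4.1979.
Posterior: Inv-Gamma(9.18 + 6/2, 4.54 + 4.1979/2) = Inv-Gamma(12.18, 6.63895).
Posterior β = 6.63895.

6.63895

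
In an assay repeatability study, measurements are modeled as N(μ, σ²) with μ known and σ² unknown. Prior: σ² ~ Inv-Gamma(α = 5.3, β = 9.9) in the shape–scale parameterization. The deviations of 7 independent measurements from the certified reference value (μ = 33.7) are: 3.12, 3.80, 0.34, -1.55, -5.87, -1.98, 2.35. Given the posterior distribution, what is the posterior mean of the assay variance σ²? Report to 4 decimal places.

With known mean μ and an Inverse-Gamma(α, β) prior on σ², the Normal likelihood is conjugate: posterior is Inv-Gamma(α + n/2, β + Σ(xᵢ−μ)²/2).
Σ(xᵢ−μ)² = (3.12)² + (3.80)² + (0.34)² + (-1.55)² + (-5.87)² + (-1.98)² + (2.35)² = 70.5923.
Posterior: Inv-Gamma(5.3 + 7/2, 9.9 + 70.5923/2) = Inv-Gamma(8.80, 45.19615).
E[σ²|data] = β/(α−1) = 45.19615/7.80 = 5.7944.

5.7944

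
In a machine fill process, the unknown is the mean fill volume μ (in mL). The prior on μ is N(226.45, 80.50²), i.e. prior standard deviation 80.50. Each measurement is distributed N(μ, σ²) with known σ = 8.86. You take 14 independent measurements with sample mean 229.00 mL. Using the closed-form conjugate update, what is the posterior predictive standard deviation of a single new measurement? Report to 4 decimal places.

9.1707

For Normal data with known variance σ², a Normal(μ₀, σ₀²) prior on μ is conjugate. Posterior precision = 1/σ₀² + n/σ²; posterior mean is the precision-weighted average of μ₀ and x̄.
σ₀² = 80.50² = 6480.25, σ² = 8.86² = 78.4996; σ² + n·σ₀² = 78.4996 + 14·6480.25 = 90801.9996.
Posterior precision = 1/σ₀² + n/σ² = 1/6480.25 + 14/78.4996 = (σ² + n·σ₀²)/(σ₀²σ²) = 90801.9996/(6480.25·78.4996); posterior variance σₙ² = σ₀²σ²/(σ² + n·σ₀²) = 6480.25·78.4996/90801.9996 = 5.602267.
Predictive variance for one new observation = σₙ² + σ² = 6480.25·78.4996/90801.9996 + 78.4996 = σ²·(σ₀² + 90801.9996)/90801.9996 = 78.4996·97282.2496/90801.9996 = 84.101867; SD = √(78.4996·97282.2496/90801.9996) = 9.1707.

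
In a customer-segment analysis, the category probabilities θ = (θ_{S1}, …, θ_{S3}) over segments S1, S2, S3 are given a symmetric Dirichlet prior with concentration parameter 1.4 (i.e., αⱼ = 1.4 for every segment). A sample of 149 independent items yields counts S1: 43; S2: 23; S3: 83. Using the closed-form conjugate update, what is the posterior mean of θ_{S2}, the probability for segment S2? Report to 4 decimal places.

The Dirichlet prior is conjugate to the Multinomial likelihood: each posterior αⱼ = prior αⱼ + observed count nⱼ.
Posterior concentration: (44.4, 24.4, 84.4), total = 153.2.
E[θ_{S2}|data] = α_{S2}/Σα = 24.4/153.2 = 0.1593.

0.1593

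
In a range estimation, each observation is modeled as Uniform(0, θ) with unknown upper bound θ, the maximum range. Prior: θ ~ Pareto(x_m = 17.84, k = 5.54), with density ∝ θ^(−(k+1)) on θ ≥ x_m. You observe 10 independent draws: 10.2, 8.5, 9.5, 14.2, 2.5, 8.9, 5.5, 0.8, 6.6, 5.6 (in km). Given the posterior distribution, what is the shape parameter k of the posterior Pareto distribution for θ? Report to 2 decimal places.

15.54

A Pareto(scale x_m, shape k) prior on the upper bound θ of Uniform(0, θ) is conjugate: posterior is Pareto(max(x_m, max xᵢ), k + n).
Sample maximum = 14.2; prior scale x_m = 17.84 → posterior scale = max = 17.84.
Posterior shape = 5.54 + 10 = 15.54.
Posterior shape k = 15.54.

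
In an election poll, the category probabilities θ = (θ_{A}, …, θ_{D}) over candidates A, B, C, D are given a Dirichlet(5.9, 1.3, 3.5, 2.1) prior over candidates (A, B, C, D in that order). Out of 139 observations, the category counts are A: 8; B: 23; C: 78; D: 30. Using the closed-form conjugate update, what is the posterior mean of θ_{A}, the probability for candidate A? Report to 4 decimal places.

0.0916

The Dirichlet prior is conjugate to the Multinomial likelihood: each posterior αⱼ = prior αⱼ + observed count nⱼ.
Posterior concentration: (13.9, 24.3, 81.5, 32.1), total = 151.8.
E[θ_{A}|data] = α_{A}/Σα = 13.9/151.8 = 0.0916.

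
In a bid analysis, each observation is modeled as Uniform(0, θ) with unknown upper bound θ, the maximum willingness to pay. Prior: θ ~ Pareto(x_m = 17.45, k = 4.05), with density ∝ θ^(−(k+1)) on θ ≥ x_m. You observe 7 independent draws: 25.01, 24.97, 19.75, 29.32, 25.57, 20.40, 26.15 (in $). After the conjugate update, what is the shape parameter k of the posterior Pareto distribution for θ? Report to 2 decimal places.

A Pareto(scale x_m, shape k) prior on the upper bound θ of Uniform(0, θ) is conjugate: posterior is Pareto(max(x_m, max xᵢ), k + n).
Sample maximum = 29.32; prior scale x_m = 17.45 → posterior scale = max = 29.32.
Posterior shape = 4.05 + 7 = 11.05.
Posterior shape k = 11.05.

11.05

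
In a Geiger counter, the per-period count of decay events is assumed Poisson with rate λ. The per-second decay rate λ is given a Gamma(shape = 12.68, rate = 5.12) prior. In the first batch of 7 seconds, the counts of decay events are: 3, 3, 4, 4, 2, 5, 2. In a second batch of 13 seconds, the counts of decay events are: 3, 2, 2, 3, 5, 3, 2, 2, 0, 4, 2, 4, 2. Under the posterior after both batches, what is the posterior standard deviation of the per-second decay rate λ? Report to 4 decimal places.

0.3323

With a Gamma(shape α, rate β) prior, the Poisson likelihood is conjugate: the posterior is Gamma(α + ΣXᵢ, β + n).
Batch 1: sum of counts S = 23 over n = 7 seconds.
After batch 1: Gamma(α+S, β+n) = Gamma(12.68+23, 5.12+7) = Gamma(35.68, 12.12).
Batch 2: sum of counts S = 34 over n = 13 seconds.
After batch 2: Gamma(α+S, β+n) = Gamma(35.68+34, 12.12+13) = Gamma(69.68, 25.12).
SD = √α/β = √69.68/25.12 = 0.3323.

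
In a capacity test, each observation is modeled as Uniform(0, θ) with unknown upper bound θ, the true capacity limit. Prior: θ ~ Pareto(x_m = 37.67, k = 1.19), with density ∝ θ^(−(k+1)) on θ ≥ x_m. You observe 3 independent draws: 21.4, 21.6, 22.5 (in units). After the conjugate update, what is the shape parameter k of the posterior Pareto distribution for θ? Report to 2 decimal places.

A Pareto(scale x_m, shape k) prior on the upper bound θ of Uniform(0, θ) is conjugate: posterior is Pareto(max(x_m, max xᵢ), k + n).
Sample maximum = 22.5; prior scale x_m = 37.67 → posterior scale = max = 37.67.
Posterior shape = 1.19 + 3 = 4.19.
Posterior shape k = 4.19.

4.19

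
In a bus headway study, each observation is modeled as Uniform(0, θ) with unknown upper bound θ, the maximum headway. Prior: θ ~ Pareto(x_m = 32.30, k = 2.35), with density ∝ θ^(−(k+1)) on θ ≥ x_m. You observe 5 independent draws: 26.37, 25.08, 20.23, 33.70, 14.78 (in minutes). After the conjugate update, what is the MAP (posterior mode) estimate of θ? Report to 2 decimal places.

33.70

A Pareto(scale x_m, shape k) prior on the upper bound θ of Uniform(0, θ) is conjugate: posterior is Pareto(max(x_m, max xᵢ), k + n).
Sample maximum = 33.70; prior scale x_m = 32.30 → posterior scale = max = 33.70.
Posterior shape = 2.35 + 5 = 7.35.
The Pareto density is decreasing on [x_m, ∞), so the mode is x_m = 33.70.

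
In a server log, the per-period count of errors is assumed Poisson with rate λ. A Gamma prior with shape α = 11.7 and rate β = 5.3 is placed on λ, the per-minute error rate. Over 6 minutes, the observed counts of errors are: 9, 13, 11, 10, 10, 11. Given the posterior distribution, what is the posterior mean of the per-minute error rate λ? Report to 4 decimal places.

With a Gamma(shape α, rate β) prior, the Poisson likelihood is conjugate: the posterior is Gamma(α + ΣXᵢ, β + n).
Sum of counts S = 64 over n = 6 minutes.
Posterior: Gamma(α+S, β+n) = Gamma(11.7+64, 5.3+6) = Gamma(75.7, 11.3).
Posterior mean = α/β = 75.7/11.3 = 6.6991.

6.6991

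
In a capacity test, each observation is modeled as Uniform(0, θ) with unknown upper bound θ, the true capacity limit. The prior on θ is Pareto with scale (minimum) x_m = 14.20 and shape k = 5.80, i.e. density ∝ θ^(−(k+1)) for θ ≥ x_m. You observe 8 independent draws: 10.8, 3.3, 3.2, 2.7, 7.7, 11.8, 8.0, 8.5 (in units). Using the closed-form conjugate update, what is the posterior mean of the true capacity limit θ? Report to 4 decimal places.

A Pareto(scale x_m, shape k) prior on the upper bound θ of Uniform(0, θ) is conjugate: posterior is Pareto(max(x_m, max xᵢ), k + n).
Sample maximum = 11.8; prior scale x_m = 14.20 → posterior scale = max = 14.20.
Posterior shape = 5.80 + 8 = 13.80.
E[θ|data] = k·x_m/(k−1) = 13.80·14.20/12.80 = 15.3094.

15.3094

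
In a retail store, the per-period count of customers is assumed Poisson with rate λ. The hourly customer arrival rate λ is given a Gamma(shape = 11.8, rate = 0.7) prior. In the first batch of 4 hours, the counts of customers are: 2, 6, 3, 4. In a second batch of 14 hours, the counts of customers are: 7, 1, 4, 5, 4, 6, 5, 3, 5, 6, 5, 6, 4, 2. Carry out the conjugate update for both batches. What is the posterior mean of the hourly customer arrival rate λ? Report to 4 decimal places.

4.8021

With a Gamma(shape α, rate β) prior, the Poisson likelihood is conjugate: the posterior is Gamma(α + ΣXᵢ, β + n).
Batch 1: sum of counts S = 15 over n = 4 hours.
After batch 1: Gamma(α+S, β+n) = Gamma(11.8+15, 0.7+4) = Gamma(26.8, 4.7).
Batch 2: sum of counts S = 63 over n = 14 hours.
After batch 2: Gamma(α+S, β+n) = Gamma(26.8+63, 4.7+14) = Gamma(89.8, 18.7).
Posterior mean = α/β = 89.8/18.7 = 4.8021.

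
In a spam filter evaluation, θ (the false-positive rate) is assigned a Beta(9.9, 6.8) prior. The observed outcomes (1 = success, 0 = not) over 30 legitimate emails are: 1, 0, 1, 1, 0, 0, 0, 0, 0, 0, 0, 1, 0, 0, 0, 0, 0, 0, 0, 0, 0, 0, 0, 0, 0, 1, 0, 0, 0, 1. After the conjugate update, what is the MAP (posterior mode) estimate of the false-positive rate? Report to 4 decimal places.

0.3333

The Beta prior is conjugate to a Binomial/Bernoulli likelihood; the update adds successes to α and failures to β.
Posterior: Beta(α+k, β+n−k) = Beta(9.9+6, 6.8+24) = Beta(15.9, 30.8).
Mode of Beta(a,b) for a,b>1 is (a−1)/(a+b−2) = 14.9/44.7 = 0.3333.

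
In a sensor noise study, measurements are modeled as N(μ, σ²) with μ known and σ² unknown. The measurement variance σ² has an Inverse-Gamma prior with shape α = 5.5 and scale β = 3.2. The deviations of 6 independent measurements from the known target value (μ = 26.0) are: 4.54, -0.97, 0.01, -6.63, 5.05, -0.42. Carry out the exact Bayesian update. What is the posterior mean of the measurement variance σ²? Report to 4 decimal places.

6.5059

With known mean μ and an Inverse-Gamma(α, β) prior on σ², the Normal likelihood is conjugate: posterior is Inv-Gamma(α + n/2, β + Σ(xᵢ−μ)²/2).
Σ(xᵢ−μ)² = (4.54)² + (-0.97)² + (0.01)² + (-6.63)² + (5.05)² + (-0.42)² = 91.1884.
Posterior: Inv-Gamma(5.5 + 6/2, 3.2 + 91.1884/2) = Inv-Gamma(8.50, 48.79420).
E[σ²|data] = β/(α−1) = 48.79420/7.50 = 6.5059.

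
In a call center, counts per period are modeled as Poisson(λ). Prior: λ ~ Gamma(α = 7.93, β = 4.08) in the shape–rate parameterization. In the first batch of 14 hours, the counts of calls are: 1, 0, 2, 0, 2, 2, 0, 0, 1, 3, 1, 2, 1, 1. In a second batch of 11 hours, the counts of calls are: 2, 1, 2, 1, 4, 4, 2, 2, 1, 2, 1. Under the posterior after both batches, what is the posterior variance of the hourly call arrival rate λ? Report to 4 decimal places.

0.0543

With a Gamma(shape α, rate β) prior, the Poisson likelihood is conjugate: the posterior is Gamma(α + ΣXᵢ, β + n).
Batch 1: sum of counts S = 16 over n = 14 hours.
After batch 1: Gamma(α+S, β+n) = Gamma(7.93+16, 4.08+14) = Gamma(23.93, 18.08).
Batch 2: sum of counts S = 22 over n = 11 hours.
After batch 2: Gamma(α+S, β+n) = Gamma(23.93+22, 18.08+11) = Gamma(45.93, 29.08).
Var = α/β² = 45.93/29.08² = 0.0543.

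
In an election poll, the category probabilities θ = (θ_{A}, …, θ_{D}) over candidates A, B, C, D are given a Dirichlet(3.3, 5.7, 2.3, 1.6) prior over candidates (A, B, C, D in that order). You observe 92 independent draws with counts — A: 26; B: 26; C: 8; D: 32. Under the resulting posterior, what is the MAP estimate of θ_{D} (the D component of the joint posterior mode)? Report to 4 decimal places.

The Dirichlet prior is conjugate to the Multinomial likelihood: each posterior αⱼ = prior αⱼ + observed count nⱼ.
Posterior concentration: (29.3, 31.7, 10.3, 33.6), total = 104.9.
Joint mode component: (α_{D}−1)/(Σα−K) = 32.6/100.9 = 0.3231.

0.3231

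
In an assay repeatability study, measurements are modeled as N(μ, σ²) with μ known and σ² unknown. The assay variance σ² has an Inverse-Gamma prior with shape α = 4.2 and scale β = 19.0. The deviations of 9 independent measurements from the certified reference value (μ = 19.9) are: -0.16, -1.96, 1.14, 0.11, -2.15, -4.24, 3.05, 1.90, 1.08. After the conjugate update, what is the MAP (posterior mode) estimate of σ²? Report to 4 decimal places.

4.1164

With known mean μ and an Inverse-Gamma(α, β) prior on σ², the Normal likelihood is conjugate: posterior is Inv-Gamma(α + n/2, β + Σ(xᵢ−μ)²/2).
Σ(xᵢ−μ)² = (-0.16)² + (-1.96)² + (1.14)² + (0.11)² + (-2.15)² + (-4.24)² + (3.05)² + (1.90)² + (1.08)² = 41.8579.
Posterior: Inv-Gamma(4.2 + 9/2, 19.0 + 41.8579/2) = Inv-Gamma(8.70, 39.92895).
Mode = β/(α+1) = 39.92895/9.70 = 4.1164.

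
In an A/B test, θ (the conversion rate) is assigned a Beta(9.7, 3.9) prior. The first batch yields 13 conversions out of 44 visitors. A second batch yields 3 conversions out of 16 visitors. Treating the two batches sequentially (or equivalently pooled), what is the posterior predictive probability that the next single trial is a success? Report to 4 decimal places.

The Beta prior is conjugate to a Binomial/Bernoulli likelihood; the update adds successes to α and failures to β.
After batch 1: Beta(9.7+13, 3.9+31) = Beta(22.7, 34.9).
After batch 2: Beta(22.7+3, 34.9+13) = Beta(25.7, 47.9).
For a single future Bernoulli trial, P(success | data) = α/(α+β) = 0.3492.

0.3492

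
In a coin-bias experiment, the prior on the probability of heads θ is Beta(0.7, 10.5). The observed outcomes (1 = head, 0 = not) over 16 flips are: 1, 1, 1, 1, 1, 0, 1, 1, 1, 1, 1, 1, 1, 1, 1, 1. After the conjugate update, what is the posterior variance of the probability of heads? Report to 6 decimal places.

0.008654

The Beta prior is conjugate to a Binomial/Bernoulli likelihood; the update adds successes to α and failures to β.
Posterior: Beta(α+k, β+n−k) = Beta(0.7+15, 10.5+1) = Beta(15.7, 11.5).
Var = αβ/((α+β)²(α+β+1)) = 15.7·11.5/(27.2²·28.2) = 0.008654.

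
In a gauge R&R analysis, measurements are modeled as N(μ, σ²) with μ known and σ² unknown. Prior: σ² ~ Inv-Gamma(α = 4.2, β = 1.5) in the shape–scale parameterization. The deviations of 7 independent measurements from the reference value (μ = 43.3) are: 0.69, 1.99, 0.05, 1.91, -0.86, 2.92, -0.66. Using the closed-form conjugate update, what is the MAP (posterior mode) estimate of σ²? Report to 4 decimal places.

With known mean μ and an Inverse-Gamma(α, β) prior on σ², the Normal likelihood is conjugate: posterior is Inv-Gamma(α + n/2, β + Σ(xᵢ−μ)²/2).
Σ(xᵢ−μ)² = (0.69)² + (1.99)² + (0.05)² + (1.91)² + (-0.86)² + (2.92)² + (-0.66)² = 17.7884.
Posterior: Inv-Gamma(4.2 + 7/2, 1.5 + 17.7884/2) = Inv-Gamma(7.70, 10.39420).
Mode = β/(α+1) = 10.39420/8.70 = 1.1947.

1.1947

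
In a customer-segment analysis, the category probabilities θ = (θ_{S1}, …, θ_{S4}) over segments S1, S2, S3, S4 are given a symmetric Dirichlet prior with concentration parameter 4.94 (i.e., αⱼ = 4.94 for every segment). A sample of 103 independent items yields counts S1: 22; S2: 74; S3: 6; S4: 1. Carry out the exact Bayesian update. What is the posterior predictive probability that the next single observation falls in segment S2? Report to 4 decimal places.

The Dirichlet prior is conjugate to the Multinomial likelihood: each posterior αⱼ = prior αⱼ + observed count nⱼ.
Posterior concentration: (26.94, 78.94, 10.94, 5.94), total = 122.76.
P(next = S2 | data) = α_{S2}/Σα = 0.6430.

0.6430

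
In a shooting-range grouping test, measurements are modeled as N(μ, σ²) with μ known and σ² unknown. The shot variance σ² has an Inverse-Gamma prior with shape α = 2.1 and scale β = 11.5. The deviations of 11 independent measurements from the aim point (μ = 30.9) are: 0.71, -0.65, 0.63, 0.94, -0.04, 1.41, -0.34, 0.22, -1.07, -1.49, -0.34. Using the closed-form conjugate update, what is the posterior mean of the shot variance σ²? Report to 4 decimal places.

2.3365

With known mean μ and an Inverse-Gamma(α, β) prior on σ², the Normal likelihood is conjugate: posterior is Inv-Gamma(α + n/2, β + Σ(xᵢ−μ)²/2).
Σ(xᵢ−μ)² = (0.71)² + (-0.65)² + (0.63)² + (0.94)² + (-0.04)² + (1.41)² + (-0.34)² + (0.22)² + (-1.07)² + (-1.49)² + (-0.34)² = 7.8414.
Posterior: Inv-Gamma(2.1 + 11/2, 11.5 + 7.8414/2) = Inv-Gamma(7.60, 15.42070).
E[σ²|data] = β/(α−1) = 15.42070/6.60 = 2.3365.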